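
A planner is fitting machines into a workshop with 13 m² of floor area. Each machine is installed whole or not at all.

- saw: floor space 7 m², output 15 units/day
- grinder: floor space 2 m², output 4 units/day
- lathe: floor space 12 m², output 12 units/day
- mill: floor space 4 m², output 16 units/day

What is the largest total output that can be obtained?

35

saw + mill: floor space 7 + 4 = 11 ≤ 13, output 15 + 16 = 31.
saw + grinder + mill: floor space 7 + 2 + 4 = 13 ≤ 13, output 15 + 4 + 16 = 35.
Best is saw, grinder, and mill with total output 35.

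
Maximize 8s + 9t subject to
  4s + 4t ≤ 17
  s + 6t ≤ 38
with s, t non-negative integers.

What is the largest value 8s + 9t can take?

(s,t)=(0,4): 4·0+4·4=16≤17, 1·0+6·4=24≤38, objective 36.
(s,t)=(1,3): 4·1+4·3=16≤17, 1·1+6·3=19≤38, objective 35.
(s,t)=(0,3): 4·0+4·3=12≤17, 1·0+6·3=18≤38, objective 27.
The best lattice point is (0,4), giving 36.

36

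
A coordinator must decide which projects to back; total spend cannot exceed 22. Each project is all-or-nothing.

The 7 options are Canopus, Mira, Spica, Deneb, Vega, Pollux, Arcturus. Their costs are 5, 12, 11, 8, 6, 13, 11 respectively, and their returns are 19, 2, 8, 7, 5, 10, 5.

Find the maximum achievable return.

32

This is a 0-1 knapsack instance.
Allowing fractional choices, the relaxed optimum would be about 33.3, but projects are indivisible.
Canopus + Spica + Vega: cost 5 + 11 + 6 = 22 ≤ 22, return 19 + 8 + 5 = 32.
Canopus + Deneb + Vega: cost 5 + 8 + 6 = 19 ≤ 22, return 19 + 7 + 5 = 31.
Canopus + Pollux: cost 5 + 13 = 18 ≤ 22, return 19 + 10 = 29.
Best is Canopus, Spica, and Vega with total return 32.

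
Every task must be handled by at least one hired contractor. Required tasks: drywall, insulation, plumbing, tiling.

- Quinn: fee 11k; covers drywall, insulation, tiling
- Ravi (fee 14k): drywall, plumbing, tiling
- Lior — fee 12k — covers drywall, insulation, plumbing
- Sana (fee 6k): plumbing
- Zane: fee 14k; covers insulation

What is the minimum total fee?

This is a weighted set-cover instance.
Choose Quinn and Sana: together they cover drywall, insulation, plumbing, tiling — every task.
Total fee: 11 + 6 = 17.
No cover costs less than 17.

17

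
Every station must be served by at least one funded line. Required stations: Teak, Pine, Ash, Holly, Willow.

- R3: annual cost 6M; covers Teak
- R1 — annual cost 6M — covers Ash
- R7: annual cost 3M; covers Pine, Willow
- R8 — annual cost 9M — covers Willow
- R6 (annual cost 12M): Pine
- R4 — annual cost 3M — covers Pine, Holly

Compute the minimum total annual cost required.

18

Choose R3, R1, R7, and R4: together they cover Teak, Pine, Ash, Holly, Willow — every station.
Total annual cost: 6 + 6 + 3 + 3 = 18.
No cover costs less than 18.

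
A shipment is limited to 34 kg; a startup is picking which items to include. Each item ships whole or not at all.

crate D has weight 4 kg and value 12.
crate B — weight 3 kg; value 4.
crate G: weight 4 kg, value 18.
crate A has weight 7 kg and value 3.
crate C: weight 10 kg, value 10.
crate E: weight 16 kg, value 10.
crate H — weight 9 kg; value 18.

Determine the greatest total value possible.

Treat it as a binary knapsack problem.
Allowing fractional choices, the relaxed optimum would be about 64.5, but items are indivisible.
crate D + crate B + crate G + crate C + crate H: weight 4 + 3 + 4 + 10 + 9 = 30 ≤ 34, value 12 + 4 + 18 + 10 + 18 = 62.
crate D + crate G + crate A + crate C + crate H: weight 4 + 4 + 7 + 10 + 9 = 34 ≤ 34, value 12 + 18 + 3 + 10 + 18 = 61.
crate D + crate G + crate C + crate H: weight 4 + 4 + 10 + 9 = 27 ≤ 34, value 12 + 18 + 10 + 18 = 58.
Best is crate D, crate B, crate G, crate C, and crate H with total value 62.

62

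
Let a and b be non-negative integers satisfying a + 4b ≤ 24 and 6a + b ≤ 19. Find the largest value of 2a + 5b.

30

The continuous relaxation peaks at (2.26, 5.43) with value 31.70; rounding to a feasible lattice point costs some objective.
(a,b)=(0,6): 1·0+4·6=24≤24, 6·0+1·6=6≤19, objective 30.
(a,b)=(2,5): 1·2+4·5=22≤24, 6·2+1·5=17≤19, objective 29.
(a,b)=(1,5): 1·1+4·5=21≤24, 6·1+1·5=11≤19, objective 27.
Maximum is 30 at (a,b)=(0,6).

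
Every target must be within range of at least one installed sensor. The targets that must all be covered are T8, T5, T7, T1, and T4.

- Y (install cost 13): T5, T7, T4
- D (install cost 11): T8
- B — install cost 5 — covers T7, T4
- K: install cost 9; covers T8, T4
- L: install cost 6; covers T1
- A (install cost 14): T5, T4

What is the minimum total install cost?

This is a weighted set-cover instance.
The greedy cost-per-new-target heuristic would pick B, L, K, and Y for 33, but a cheaper cover exists.
Choose Y, K, and L: together they cover T8, T5, T7, T1, T4 — every target.
Total install cost: 13 + 9 + 6 = 28.
No cover costs less than 28.

28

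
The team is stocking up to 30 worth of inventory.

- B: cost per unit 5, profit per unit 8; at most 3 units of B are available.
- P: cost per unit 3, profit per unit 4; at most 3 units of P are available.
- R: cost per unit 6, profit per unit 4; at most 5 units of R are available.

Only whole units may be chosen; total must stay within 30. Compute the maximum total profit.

40

This is a bounded integer knapsack.
Take 3×B, 3×P, and 1×R: cost 30 ≤ 30, profit 3·8 + 3·4 + 1·4 = 40.
B has the best ratio (8/5) and is taken to its limit of 3; remaining capacity is filled optimally with the others.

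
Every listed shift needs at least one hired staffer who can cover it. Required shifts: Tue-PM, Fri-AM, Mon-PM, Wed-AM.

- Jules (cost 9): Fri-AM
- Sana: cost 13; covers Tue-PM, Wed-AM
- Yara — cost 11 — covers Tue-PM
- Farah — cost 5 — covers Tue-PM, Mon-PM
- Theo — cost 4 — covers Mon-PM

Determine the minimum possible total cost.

This is a weighted set-cover instance.
The greedy cost-per-new-shift heuristic would pick Farah, Jules, and Sana for 27, but a cheaper cover exists.
Choose Jules, Sana, and Theo: together they cover Tue-PM, Fri-AM, Mon-PM, Wed-AM — every shift.
Total cost: 9 + 13 + 4 = 26.
No cover costs less than 26.

26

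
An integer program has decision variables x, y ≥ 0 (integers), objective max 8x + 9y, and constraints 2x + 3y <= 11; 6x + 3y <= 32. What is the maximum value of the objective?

41

Relaxing integrality, the LP optimum is 43.50 at (x,y) = (5.25, 0.167), which is not an integer point.
(x,y)=(4,1): 2·4+3·1=11≤11, 6·4+3·1=27≤32, objective 41.
(x,y)=(5,0): 2·5+3·0=10≤11, 6·5+3·0=30≤32, objective 40.
(x,y)=(3,1): 2·3+3·1=9≤11, 6·3+3·1=21≤32, objective 33.
(x,y)=(4,0): 2·4+3·0=8≤11, 6·4+3·0=24≤32, objective 32.
The best lattice point is (4,1), giving 41.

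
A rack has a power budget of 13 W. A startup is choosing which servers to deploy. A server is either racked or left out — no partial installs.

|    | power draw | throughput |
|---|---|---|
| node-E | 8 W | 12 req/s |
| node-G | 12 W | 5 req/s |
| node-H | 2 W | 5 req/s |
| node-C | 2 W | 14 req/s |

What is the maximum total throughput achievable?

31

Take node-E, node-H, and node-C: power draw 8 + 2 + 2 = 12 ≤ 13, throughput 12 + 5 + 14 = 31.
No other feasible combination does better.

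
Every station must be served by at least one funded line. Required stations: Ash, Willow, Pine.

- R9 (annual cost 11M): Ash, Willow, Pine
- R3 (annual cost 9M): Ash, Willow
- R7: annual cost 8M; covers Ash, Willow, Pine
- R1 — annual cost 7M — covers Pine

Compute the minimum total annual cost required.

R7 alone covers Ash, Willow, Pine — every station.
Total annual cost: 8.
No cover costs less than 8.

8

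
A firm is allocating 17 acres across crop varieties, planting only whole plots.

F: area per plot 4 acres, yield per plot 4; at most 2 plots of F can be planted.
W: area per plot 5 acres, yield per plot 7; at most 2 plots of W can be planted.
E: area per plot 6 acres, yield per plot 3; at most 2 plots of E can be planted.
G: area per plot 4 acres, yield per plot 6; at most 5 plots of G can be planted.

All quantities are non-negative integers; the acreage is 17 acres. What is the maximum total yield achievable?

G has the best ratio (6/4); taking only G gives at most 4×6 = 24 (stopped by the area limit).
Mixing does better — 1×W and 3×G: area 17 ≤ 17, yield 1·7 + 3·6 = 25.

25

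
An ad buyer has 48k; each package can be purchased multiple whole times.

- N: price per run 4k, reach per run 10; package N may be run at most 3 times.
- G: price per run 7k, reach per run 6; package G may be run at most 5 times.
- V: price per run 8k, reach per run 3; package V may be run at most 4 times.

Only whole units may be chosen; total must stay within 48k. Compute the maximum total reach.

60

Take 3×N and 5×G: price 47 ≤ 48, reach 3·10 + 5·6 = 60.
N has the best ratio (10/4) and is taken to its limit of 3; remaining capacity is filled optimally with the others.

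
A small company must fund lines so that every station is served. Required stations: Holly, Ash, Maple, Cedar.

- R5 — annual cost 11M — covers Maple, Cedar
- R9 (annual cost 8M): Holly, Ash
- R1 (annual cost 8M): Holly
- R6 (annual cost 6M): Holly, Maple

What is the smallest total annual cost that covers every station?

19

The greedy cost-per-new-station heuristic would pick R6, R9, and R5 for 25, but a cheaper cover exists.
Choose R5 and R9: together they cover Holly, Ash, Maple, Cedar — every station.
Total annual cost: 11 + 8 = 19.
No cover costs less than 19.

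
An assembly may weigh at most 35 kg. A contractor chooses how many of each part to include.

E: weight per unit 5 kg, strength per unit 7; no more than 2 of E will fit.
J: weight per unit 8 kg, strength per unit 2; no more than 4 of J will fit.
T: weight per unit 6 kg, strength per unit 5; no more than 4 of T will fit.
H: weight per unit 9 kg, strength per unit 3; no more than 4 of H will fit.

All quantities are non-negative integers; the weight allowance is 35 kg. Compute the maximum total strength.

34

2×E and 3×T: weight 28 ≤ 35, strength 2·7 + 3·5 = 29.
2×E and 4×T: weight 34 ≤ 35, strength 2·7 + 4·5 = 34.
Best is 34.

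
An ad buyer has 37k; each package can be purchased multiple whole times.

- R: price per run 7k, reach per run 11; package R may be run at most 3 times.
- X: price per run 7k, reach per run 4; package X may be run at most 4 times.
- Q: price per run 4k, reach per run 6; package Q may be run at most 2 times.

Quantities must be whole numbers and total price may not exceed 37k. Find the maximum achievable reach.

49

This is a bounded integer knapsack.
3×R and 2×Q: price 29 ≤ 37, reach 3·11 + 2·6 = 45.
3×R, 1×X, and 2×Q: price 36 ≤ 37, reach 3·11 + 1·4 + 2·6 = 49.
Best is 49.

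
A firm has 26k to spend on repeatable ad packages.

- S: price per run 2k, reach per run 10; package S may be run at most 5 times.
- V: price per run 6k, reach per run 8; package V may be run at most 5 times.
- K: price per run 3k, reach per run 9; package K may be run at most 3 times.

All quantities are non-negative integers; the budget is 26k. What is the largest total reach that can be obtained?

S has the best ratio (10/2); taking only S gives at most 5×10 = 50 (stopped by the supply cap of 5).
Mixing does better — 5×S, 1×V, and 3×K: price 25 ≤ 26, reach 5·10 + 1·8 + 3·9 = 85.

85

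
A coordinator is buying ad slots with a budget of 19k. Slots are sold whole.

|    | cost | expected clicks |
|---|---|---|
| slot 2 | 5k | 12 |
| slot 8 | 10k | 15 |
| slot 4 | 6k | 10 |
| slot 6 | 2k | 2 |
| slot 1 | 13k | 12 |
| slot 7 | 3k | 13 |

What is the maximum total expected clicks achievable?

40

slot 8 + slot 4 + slot 7: cost 10 + 6 + 3 = 19 ≤ 19, expected clicks 15 + 10 + 13 = 38.
slot 2 + slot 8 + slot 7: cost 5 + 10 + 3 = 18 ≤ 19, expected clicks 12 + 15 + 13 = 40.
Best is slot 2, slot 8, and slot 7 with total expected clicks 40.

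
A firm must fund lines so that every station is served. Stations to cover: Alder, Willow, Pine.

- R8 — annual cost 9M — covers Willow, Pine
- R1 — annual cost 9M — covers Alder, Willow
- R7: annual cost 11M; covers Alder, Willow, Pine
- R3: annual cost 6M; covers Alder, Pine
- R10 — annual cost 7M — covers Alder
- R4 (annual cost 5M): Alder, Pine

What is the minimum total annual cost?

The greedy cost-per-new-station heuristic would pick R4 and R8 for 14, but a cheaper cover exists.
R7 alone covers Alder, Willow, Pine — every station.
Total annual cost: 11.
No cover costs less than 11.

11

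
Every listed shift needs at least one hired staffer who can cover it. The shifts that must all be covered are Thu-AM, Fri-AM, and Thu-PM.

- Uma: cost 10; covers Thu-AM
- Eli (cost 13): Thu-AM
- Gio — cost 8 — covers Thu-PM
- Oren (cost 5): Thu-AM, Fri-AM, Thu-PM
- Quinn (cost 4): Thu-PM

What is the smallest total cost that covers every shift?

5

Oren alone covers Thu-AM, Fri-AM, Thu-PM — every shift.
Total cost: 5.
No cover costs less than 5.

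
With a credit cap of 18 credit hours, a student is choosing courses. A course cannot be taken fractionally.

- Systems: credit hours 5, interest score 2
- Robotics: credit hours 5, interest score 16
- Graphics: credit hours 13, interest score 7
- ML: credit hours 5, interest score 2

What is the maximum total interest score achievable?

Systems + Robotics + ML: credit hours 5 + 5 + 5 = 15 ≤ 18, interest score 2 + 16 + 2 = 20.
Systems + Robotics: credit hours 5 + 5 = 10 ≤ 18, interest score 2 + 16 = 18.
Robotics + Graphics: credit hours 5 + 13 = 18 ≤ 18, interest score 16 + 7 = 23.
Best is Robotics and Graphics with total interest score 23.

23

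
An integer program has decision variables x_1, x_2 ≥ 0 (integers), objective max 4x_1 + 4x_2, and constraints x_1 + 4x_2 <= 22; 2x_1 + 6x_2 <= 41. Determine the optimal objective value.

The continuous relaxation peaks at (20.5, 0) with value 82.00; rounding to a feasible lattice point costs some objective.
(x_1,x_2)=(20,0): 1·20+4·0=20≤22, 2·20+6·0=40≤41, objective 80.
(x_1,x_2)=(19,0): 1·19+4·0=19≤22, 2·19+6·0=38≤41, objective 76.
Maximum is 80 at (x_1,x_2)=(20,0).

80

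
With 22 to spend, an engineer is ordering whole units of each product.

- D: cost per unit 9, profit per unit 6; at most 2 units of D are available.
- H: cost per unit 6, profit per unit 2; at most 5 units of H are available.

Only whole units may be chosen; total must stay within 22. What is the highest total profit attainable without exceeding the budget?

12

D has the best ratio (6/9); taking only D gives at most 2×6 = 12 (stopped by the cost limit).
Optimal: 2×D: cost 18 ≤ 22, profit 2·6 = 12.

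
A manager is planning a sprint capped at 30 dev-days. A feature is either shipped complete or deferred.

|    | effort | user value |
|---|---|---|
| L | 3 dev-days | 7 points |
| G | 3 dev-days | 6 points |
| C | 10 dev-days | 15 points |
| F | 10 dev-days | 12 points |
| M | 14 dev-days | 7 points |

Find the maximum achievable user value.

Take L, G, C, and F: effort 3 + 3 + 10 + 10 = 26 ≤ 30, user value 7 + 6 + 15 + 12 = 40.
No other feasible combination does better.

40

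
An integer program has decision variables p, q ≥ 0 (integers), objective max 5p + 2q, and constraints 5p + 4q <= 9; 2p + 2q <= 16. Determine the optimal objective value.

7

Relaxing integrality, the LP optimum is 9.00 at (p,q) = (1.8, 0), which is not an integer point.
(p,q)=(1,1): 5·1+4·1=9≤9, 2·1+2·1=4≤16, objective 7.
(p,q)=(1,0): 5·1+4·0=5≤9, 2·1+2·0=2≤16, objective 5.
No feasible integer point exceeds 7.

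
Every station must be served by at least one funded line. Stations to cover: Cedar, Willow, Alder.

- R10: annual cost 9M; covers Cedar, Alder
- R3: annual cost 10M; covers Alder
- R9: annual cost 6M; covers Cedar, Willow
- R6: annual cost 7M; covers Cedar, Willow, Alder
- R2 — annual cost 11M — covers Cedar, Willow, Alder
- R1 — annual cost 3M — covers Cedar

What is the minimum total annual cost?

This is an integer covering problem.
R6 alone covers Cedar, Willow, Alder — every station.
Total annual cost: 7.

7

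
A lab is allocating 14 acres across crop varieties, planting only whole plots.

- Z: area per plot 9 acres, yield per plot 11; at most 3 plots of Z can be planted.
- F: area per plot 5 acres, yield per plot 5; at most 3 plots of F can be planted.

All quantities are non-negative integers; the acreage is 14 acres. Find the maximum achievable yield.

Z has the best ratio (11/9); taking only Z gives at most 1×11 = 11 (stopped by the area limit).
Mixing does better — 1×Z and 1×F: area 14 ≤ 14, yield 1·11 + 1·5 = 16.

16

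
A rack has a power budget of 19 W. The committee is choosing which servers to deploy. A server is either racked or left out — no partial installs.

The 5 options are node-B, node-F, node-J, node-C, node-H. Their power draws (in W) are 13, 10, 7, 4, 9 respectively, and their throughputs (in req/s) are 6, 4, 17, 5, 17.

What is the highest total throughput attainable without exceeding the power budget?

34

node-C + node-H: power draw 4 + 9 = 13 ≤ 19, throughput 5 + 17 = 22.
node-J + node-H: power draw 7 + 9 = 16 ≤ 19, throughput 17 + 17 = 34.
node-J + node-C: power draw 7 + 4 = 11 ≤ 19, throughput 17 + 5 = 22.
Best is node-J and node-H with total throughput 34.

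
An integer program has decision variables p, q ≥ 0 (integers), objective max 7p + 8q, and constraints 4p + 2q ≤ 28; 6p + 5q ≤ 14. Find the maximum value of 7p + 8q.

The continuous relaxation peaks at (0, 2.8) with value 22.40; rounding to a feasible lattice point costs some objective.
(p,q)=(0,2): 4·0+2·2=4≤28, 6·0+5·2=10≤14, objective 16.
(p,q)=(1,1): 4·1+2·1=6≤28, 6·1+5·1=11≤14, objective 15.
(p,q)=(0,1): 4·0+2·1=2≤28, 6·0+5·1=5≤14, objective 8.
The best lattice point is (0,2), giving 16.

16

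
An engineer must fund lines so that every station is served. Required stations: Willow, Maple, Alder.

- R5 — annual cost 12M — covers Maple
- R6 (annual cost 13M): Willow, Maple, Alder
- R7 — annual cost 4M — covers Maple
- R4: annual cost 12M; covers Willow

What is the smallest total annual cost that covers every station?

13

The greedy cost-per-new-station heuristic would pick R7 and R6 for 17, but a cheaper cover exists.
R6 alone covers Willow, Maple, Alder — every station.
Total annual cost: 13.
No cover costs less than 13.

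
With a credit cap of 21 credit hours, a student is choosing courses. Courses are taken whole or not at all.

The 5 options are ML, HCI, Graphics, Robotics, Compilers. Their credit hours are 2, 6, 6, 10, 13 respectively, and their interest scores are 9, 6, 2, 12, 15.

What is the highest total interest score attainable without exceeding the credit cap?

This is a 0-1 knapsack instance.
Allowing fractional choices, the relaxed optimum would be about 31.4, but courses are indivisible.
ML + HCI + Robotics: credit hours 2 + 6 + 10 = 18 ≤ 21, interest score 9 + 6 + 12 = 27.
ML + HCI + Compilers: credit hours 2 + 6 + 13 = 21 ≤ 21, interest score 9 + 6 + 15 = 30.
ML + Graphics + Compilers: credit hours 2 + 6 + 13 = 21 ≤ 21, interest score 9 + 2 + 15 = 26.
Best is ML, HCI, and Compilers with total interest score 30.

30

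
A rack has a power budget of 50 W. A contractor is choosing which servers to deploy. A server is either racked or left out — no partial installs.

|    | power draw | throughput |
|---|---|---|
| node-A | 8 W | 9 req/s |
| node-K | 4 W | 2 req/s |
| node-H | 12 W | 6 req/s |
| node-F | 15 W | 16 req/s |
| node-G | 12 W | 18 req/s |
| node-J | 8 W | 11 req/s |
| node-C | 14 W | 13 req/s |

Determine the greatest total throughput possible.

This is a 0-1 knapsack instance.
node-F + node-G + node-J + node-C: power draw 15 + 12 + 8 + 14 = 49 ≤ 50, throughput 16 + 18 + 11 + 13 = 58.
node-A + node-F + node-G + node-C: power draw 8 + 15 + 12 + 14 = 49 ≤ 50, throughput 9 + 16 + 18 + 13 = 56.
node-A + node-K + node-F + node-G + node-J: power draw 8 + 4 + 15 + 12 + 8 = 47 ≤ 50, throughput 9 + 2 + 16 + 18 + 11 = 56.
Best is node-F, node-G, node-J, and node-C with total throughput 58.

58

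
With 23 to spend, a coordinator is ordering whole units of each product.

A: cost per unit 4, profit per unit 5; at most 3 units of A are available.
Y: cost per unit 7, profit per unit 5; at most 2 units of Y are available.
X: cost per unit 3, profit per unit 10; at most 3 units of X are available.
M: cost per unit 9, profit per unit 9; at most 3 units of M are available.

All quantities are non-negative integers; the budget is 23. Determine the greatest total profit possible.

Take 3×A and 3×X: cost 21 ≤ 23, profit 3·5 + 3·10 = 45.
X has the best ratio (10/3) and is taken to its limit of 3; remaining capacity is filled optimally with the others.

45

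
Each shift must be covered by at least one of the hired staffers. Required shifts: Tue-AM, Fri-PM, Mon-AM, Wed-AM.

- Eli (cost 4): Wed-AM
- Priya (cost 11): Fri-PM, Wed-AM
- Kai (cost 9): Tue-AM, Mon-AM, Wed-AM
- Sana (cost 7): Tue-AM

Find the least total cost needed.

This is a weighted set-cover instance.
Choose Priya and Kai: together they cover Tue-AM, Fri-PM, Mon-AM, Wed-AM — every shift.
Total cost: 11 + 9 = 20.

20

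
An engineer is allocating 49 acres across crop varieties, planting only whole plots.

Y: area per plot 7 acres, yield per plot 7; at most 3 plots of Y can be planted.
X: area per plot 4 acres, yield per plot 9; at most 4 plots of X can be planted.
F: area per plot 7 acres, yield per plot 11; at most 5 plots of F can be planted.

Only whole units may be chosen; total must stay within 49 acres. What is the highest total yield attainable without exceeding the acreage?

82

X has the best ratio (9/4); taking only X gives at most 4×9 = 36 (stopped by the supply cap of 4).
Mixing does better — 3×X and 5×F: area 47 ≤ 49, yield 3·9 + 5·11 = 82.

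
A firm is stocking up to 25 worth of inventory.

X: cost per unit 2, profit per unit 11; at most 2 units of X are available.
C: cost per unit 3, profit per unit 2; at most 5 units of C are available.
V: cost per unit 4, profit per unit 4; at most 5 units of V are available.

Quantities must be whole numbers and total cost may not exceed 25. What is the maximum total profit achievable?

42

X has the best ratio (11/2); taking only X gives at most 2×11 = 22 (stopped by the supply cap of 2).
Mixing does better — 2×X and 5×V: cost 24 ≤ 25, profit 2·11 + 5·4 = 42.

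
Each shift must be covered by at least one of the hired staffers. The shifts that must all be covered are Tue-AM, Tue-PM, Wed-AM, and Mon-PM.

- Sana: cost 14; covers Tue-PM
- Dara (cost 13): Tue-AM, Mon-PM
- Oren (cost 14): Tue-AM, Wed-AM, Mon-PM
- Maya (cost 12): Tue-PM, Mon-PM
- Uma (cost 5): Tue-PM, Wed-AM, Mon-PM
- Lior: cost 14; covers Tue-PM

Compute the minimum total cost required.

This is a weighted set-cover instance.
Choose Dara and Uma: together they cover Tue-AM, Tue-PM, Wed-AM, Mon-PM — every shift.
Total cost: 13 + 5 = 18.
No cover costs less than 18.

18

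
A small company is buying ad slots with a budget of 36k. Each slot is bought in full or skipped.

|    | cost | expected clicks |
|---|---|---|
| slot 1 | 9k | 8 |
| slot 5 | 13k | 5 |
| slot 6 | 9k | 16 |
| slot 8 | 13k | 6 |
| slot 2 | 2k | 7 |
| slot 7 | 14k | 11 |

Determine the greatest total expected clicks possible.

42

slot 1 + slot 6 + slot 8 + slot 2: cost 9 + 9 + 13 + 2 = 33 ≤ 36, expected clicks 8 + 16 + 6 + 7 = 37.
slot 1 + slot 6 + slot 2 + slot 7: cost 9 + 9 + 2 + 14 = 34 ≤ 36, expected clicks 8 + 16 + 7 + 11 = 42.
Best is slot 1, slot 6, slot 2, and slot 7 with total expected clicks 42.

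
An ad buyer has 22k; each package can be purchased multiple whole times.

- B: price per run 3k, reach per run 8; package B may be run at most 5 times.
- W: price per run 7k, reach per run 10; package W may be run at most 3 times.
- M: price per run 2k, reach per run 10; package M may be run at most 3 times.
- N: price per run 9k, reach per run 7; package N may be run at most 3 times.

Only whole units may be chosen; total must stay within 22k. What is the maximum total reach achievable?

70

M has the best ratio (10/2); taking only M gives at most 3×10 = 30 (stopped by the supply cap of 3).
Mixing does better — 5×B and 3×M: price 21 ≤ 22, reach 5·8 + 3·10 = 70.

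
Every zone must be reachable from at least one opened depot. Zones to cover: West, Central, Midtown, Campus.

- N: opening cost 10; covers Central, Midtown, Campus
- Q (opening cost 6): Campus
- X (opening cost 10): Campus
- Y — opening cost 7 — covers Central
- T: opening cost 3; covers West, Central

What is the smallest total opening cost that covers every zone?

13

Choose N and T: together they cover West, Central, Midtown, Campus — every zone.
Total opening cost: 10 + 3 = 13.
No cover costs less than 13.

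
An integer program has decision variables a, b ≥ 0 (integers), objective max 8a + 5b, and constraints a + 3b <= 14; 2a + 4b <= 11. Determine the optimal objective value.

40

(a,b)=(5,0): 1·5+3·0=5≤14, 2·5+4·0=10≤11, objective 40.
(a,b)=(4,0): 1·4+3·0=4≤14, 2·4+4·0=8≤11, objective 32.
Maximum is 40 at (a,b)=(5,0).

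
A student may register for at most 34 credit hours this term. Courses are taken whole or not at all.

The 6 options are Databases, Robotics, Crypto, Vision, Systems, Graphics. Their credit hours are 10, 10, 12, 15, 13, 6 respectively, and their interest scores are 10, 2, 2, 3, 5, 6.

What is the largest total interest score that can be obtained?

21

Allowing fractional choices, the relaxed optimum would be about 22.0, but courses are indivisible.
Databases + Systems + Graphics: credit hours 10 + 13 + 6 = 29 ≤ 34, interest score 10 + 5 + 6 = 21.
Databases + Vision + Graphics: credit hours 10 + 15 + 6 = 31 ≤ 34, interest score 10 + 3 + 6 = 19.
Databases + Robotics + Graphics: credit hours 10 + 10 + 6 = 26 ≤ 34, interest score 10 + 2 + 6 = 18.
Best is Databases, Systems, and Graphics with total interest score 21.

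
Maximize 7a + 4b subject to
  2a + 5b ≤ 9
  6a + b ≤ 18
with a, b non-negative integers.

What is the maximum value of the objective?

The continuous relaxation peaks at (2.89, 0.643) with value 22.82; rounding to a feasible lattice point costs some objective.
(a,b)=(3,0): 2·3+5·0=6≤9, 6·3+1·0=18≤18, objective 21.
(a,b)=(2,1): 2·2+5·1=9≤9, 6·2+1·1=13≤18, objective 18.
The best lattice point is (3,0), giving 21.

21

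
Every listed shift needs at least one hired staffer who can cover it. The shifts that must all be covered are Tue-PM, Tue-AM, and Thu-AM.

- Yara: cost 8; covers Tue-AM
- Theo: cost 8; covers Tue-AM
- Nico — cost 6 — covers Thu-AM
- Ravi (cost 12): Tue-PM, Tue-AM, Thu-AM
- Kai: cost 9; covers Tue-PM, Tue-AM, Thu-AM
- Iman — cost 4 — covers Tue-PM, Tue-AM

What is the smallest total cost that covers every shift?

9

The greedy cost-per-new-shift heuristic would pick Iman and Nico for 10, but a cheaper cover exists.
Kai alone covers Tue-PM, Tue-AM, Thu-AM — every shift.
Total cost: 9.
No cover costs less than 9.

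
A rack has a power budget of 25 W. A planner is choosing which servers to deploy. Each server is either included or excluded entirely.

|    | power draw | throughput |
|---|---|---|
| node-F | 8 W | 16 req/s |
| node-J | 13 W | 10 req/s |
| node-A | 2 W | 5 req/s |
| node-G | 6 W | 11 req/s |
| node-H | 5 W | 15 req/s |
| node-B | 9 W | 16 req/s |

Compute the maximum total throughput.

Allowing fractional choices, the relaxed optimum would be about 54.1, but servers are indivisible.
node-F + node-A + node-G + node-B: power draw 8 + 2 + 6 + 9 = 25 ≤ 25, throughput 16 + 5 + 11 + 16 = 48.
node-F + node-A + node-G + node-H: power draw 8 + 2 + 6 + 5 = 21 ≤ 25, throughput 16 + 5 + 11 + 15 = 47.
node-F + node-A + node-H + node-B: power draw 8 + 2 + 5 + 9 = 24 ≤ 25, throughput 16 + 5 + 15 + 16 = 52.
Best is node-F, node-A, node-H, and node-B with total throughput 52.

52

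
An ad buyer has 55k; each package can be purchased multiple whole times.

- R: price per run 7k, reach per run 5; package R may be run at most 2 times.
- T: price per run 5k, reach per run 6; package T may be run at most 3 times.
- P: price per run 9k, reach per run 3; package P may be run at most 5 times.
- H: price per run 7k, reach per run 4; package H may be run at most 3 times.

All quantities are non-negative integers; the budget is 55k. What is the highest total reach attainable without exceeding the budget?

40

2×R, 3×T, 1×P, and 2×H: price 52 ≤ 55, reach 2·5 + 3·6 + 1·3 + 2·4 = 39.
2×R, 3×T, and 3×H: price 50 ≤ 55, reach 2·5 + 3·6 + 3·4 = 40.
Best is 40.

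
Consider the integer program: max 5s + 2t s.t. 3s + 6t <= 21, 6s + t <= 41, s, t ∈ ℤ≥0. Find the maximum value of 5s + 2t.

30

Relaxing integrality, the LP optimum is 34.27 at (s,t) = (6.82, 0.0909), which is not an integer point.
(s,t)=(6,0): 3·6+6·0=18≤21, 6·6+1·0=36≤41, objective 30.
(s,t)=(5,1): 3·5+6·1=21≤21, 6·5+1·1=31≤41, objective 27.
(s,t)=(5,0): 3·5+6·0=15≤21, 6·5+1·0=30≤41, objective 25.
Maximum is 30 at (s,t)=(6,0).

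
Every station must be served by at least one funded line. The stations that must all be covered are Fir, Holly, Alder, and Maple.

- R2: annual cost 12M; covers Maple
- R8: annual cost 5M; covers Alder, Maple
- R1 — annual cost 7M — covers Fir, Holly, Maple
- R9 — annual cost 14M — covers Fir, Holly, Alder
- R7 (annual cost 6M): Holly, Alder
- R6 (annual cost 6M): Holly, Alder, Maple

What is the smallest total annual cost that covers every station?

12

This is an integer covering problem.
The greedy cost-per-new-station heuristic would pick R6 and R1 for 13, but a cheaper cover exists.
Choose R8 and R1: together they cover Fir, Holly, Alder, Maple — every station.
Total annual cost: 5 + 7 = 12.
No cover costs less than 12.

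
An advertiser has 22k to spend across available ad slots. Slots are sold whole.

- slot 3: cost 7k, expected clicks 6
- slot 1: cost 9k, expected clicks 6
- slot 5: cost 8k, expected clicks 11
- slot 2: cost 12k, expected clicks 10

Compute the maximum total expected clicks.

Allowing fractional choices, the relaxed optimum would be about 22.8, but ad slots are indivisible.
slot 3 + slot 5: cost 7 + 8 = 15 ≤ 22, expected clicks 6 + 11 = 17.
slot 1 + slot 5: cost 9 + 8 = 17 ≤ 22, expected clicks 6 + 11 = 17.
slot 5 + slot 2: cost 8 + 12 = 20 ≤ 22, expected clicks 11 + 10 = 21.
Best is slot 5 and slot 2 with total expected clicks 21.

21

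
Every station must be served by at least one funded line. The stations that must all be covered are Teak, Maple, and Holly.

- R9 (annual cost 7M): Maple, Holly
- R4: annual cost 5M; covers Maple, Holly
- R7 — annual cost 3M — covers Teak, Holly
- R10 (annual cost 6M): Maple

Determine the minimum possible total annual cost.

8

Choose R4 and R7: together they cover Teak, Maple, Holly — every station.
Total annual cost: 5 + 3 = 8.
No cover costs less than 8.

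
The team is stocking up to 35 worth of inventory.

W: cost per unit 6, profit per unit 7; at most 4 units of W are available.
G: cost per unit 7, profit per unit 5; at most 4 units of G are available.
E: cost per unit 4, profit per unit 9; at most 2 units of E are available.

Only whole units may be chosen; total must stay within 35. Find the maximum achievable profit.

This is a bounded integer knapsack.
4×W and 2×E: cost 32 ≤ 35, profit 4·7 + 2·9 = 46.
3×W, 1×G, and 2×E: cost 33 ≤ 35, profit 3·7 + 1·5 + 2·9 = 44.
Best is 46.

46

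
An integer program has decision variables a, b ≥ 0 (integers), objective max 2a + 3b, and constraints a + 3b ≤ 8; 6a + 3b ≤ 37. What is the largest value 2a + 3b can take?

13

The continuous relaxation peaks at (5.8, 0.733) with value 13.80; rounding to a feasible lattice point costs some objective.
(a,b)=(5,1): 1·5+3·1=8≤8, 6·5+3·1=33≤37, objective 13.
(a,b)=(6,0): 1·6+3·0=6≤8, 6·6+3·0=36≤37, objective 12.
(a,b)=(4,1): 1·4+3·1=7≤8, 6·4+3·1=27≤37, objective 11.
The best lattice point is (5,1), giving 13.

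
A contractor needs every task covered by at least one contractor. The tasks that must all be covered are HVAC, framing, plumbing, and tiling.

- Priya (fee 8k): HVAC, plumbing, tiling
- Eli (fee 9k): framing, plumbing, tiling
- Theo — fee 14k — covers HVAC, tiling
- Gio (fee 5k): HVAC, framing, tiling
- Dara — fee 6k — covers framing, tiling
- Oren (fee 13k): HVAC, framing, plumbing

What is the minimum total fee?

13

This is an integer covering problem.
Choose Priya and Gio: together they cover HVAC, framing, plumbing, tiling — every task.
Total fee: 8 + 5 = 13.
No cover costs less than 13.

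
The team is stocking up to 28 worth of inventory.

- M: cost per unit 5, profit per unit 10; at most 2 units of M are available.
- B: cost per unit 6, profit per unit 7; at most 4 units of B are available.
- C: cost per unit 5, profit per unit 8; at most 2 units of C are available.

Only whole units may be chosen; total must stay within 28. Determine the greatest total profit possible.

43

This is a bounded integer knapsack.
2×M, 1×B, and 2×C: cost 26 ≤ 28, profit 2·10 + 1·7 + 2·8 = 43.
2×M, 2×B, and 1×C: cost 27 ≤ 28, profit 2·10 + 2·7 + 1·8 = 42.
Best is 43.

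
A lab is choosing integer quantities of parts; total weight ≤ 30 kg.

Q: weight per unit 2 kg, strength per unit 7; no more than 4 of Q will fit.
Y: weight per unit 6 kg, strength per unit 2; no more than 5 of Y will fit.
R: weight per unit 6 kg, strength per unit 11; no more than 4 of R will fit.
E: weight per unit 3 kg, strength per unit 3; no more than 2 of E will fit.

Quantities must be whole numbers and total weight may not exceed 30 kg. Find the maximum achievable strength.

65

This is a bounded integer knapsack.
3×Q and 4×R: weight 30 ≤ 30, strength 3·7 + 4·11 = 65.
4×Q, 3×R, and 1×E: weight 29 ≤ 30, strength 4·7 + 3·11 + 1·3 = 64.
Best is 65.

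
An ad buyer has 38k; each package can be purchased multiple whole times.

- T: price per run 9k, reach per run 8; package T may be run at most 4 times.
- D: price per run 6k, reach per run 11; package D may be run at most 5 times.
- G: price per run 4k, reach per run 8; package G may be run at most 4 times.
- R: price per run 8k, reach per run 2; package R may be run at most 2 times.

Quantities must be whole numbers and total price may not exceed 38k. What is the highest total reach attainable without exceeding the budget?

5×D and 2×G: price 38 ≤ 38, reach 5·11 + 2·8 = 71.
4×D and 3×G: price 36 ≤ 38, reach 4·11 + 3·8 = 68.
Best is 71.

71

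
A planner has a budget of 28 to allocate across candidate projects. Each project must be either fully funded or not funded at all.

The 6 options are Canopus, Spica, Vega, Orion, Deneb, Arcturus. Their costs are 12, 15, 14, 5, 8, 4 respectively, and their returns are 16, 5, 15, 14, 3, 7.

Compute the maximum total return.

37

This is an integer program with binary decision variables.
Take Canopus, Orion, and Arcturus: cost 12 + 5 + 4 = 21 ≤ 28, return 16 + 14 + 7 = 37.
No other feasible combination does better.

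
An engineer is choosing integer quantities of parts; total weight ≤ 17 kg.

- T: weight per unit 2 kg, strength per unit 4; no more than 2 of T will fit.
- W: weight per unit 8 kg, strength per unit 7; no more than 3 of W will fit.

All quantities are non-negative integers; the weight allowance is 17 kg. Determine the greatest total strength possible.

15

This is a bounded integer knapsack.
2×T and 1×W: weight 12 ≤ 17, strength 2·4 + 1·7 = 15.
2×W: weight 16 ≤ 17, strength 2·7 = 14.
Best is 15.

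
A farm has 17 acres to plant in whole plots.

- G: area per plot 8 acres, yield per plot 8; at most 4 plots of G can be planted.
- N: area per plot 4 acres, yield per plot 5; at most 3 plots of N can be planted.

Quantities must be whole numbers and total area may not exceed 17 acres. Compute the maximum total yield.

18

This is a bounded integer knapsack.
Take 1×G and 2×N: area 16 ≤ 17, yield 1·8 + 2·5 = 18.
No other integer combination yields more.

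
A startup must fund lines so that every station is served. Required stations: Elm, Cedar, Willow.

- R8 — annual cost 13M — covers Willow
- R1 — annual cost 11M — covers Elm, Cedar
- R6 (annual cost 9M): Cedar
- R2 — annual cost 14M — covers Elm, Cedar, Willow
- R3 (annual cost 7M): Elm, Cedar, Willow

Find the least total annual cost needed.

This is an integer covering problem.
R3 alone covers Elm, Cedar, Willow — every station.
Total annual cost: 7.
No cover costs less than 7.

7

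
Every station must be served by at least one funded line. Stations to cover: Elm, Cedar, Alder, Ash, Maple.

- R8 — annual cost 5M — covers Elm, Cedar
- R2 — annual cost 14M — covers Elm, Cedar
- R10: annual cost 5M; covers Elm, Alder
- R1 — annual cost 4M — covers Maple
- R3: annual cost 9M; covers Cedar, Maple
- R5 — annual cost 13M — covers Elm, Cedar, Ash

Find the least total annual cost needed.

The greedy cost-per-new-station heuristic would pick R8, R1, R10, and R5 for 27, but a cheaper cover exists.
Choose R10, R1, and R5: together they cover Elm, Cedar, Alder, Ash, Maple — every station.
Total annual cost: 5 + 4 + 13 = 22.
No cover costs less than 22.

22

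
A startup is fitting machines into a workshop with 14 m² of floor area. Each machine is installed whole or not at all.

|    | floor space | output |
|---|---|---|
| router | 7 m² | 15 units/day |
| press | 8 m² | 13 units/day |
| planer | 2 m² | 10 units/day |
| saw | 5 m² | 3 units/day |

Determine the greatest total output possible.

router + planer: floor space 7 + 2 = 9 ≤ 14, output 15 + 10 = 25.
press + planer: floor space 8 + 2 = 10 ≤ 14, output 13 + 10 = 23.
router + planer + saw: floor space 7 + 2 + 5 = 14 ≤ 14, output 15 + 10 + 3 = 28.
Best is router, planer, and saw with total output 28.

28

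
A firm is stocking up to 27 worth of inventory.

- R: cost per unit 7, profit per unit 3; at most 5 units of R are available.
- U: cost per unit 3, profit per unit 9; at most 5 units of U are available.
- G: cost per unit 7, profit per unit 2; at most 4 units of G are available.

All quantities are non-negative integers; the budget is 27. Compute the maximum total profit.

1×R and 5×U: cost 22 ≤ 27, profit 1·3 + 5·9 = 48.
5×U and 1×G: cost 22 ≤ 27, profit 5·9 + 1·2 = 47.
Best is 48.

48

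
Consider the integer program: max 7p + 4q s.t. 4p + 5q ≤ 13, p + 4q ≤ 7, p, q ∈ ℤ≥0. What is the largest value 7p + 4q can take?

The continuous relaxation peaks at (3.25, 0) with value 22.75; rounding to a feasible lattice point costs some objective.
(p,q)=(3,0): 4·3+5·0=12≤13, 1·3+4·0=3≤7, objective 21.
(p,q)=(2,1): 4·2+5·1=13≤13, 1·2+4·1=6≤7, objective 18.
The best lattice point is (3,0), giving 21.

21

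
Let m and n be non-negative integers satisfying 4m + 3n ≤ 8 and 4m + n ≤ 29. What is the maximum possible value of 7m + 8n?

Relaxing integrality, the LP optimum is 21.33 at (m,n) = (0, 2.67), which is not an integer point.
(m,n)=(0,2): 4·0+3·2=6≤8, 4·0+1·2=2≤29, objective 16.
(m,n)=(1,1): 4·1+3·1=7≤8, 4·1+1·1=5≤29, objective 15.
(m,n)=(0,1): 4·0+3·1=3≤8, 4·0+1·1=1≤29, objective 8.
No feasible integer point exceeds 16.

16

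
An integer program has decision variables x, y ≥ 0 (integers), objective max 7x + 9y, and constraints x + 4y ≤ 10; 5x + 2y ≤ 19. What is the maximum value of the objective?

32

(x,y)=(2,2): 1·2+4·2=10≤10, 5·2+2·2=14≤19, objective 32.
(x,y)=(3,1): 1·3+4·1=7≤10, 5·3+2·1=17≤19, objective 30.
(x,y)=(1,2): 1·1+4·2=9≤10, 5·1+2·2=9≤19, objective 25.
(x,y)=(2,1): 1·2+4·1=6≤10, 5·2+2·1=12≤19, objective 23.
No feasible integer point exceeds 32.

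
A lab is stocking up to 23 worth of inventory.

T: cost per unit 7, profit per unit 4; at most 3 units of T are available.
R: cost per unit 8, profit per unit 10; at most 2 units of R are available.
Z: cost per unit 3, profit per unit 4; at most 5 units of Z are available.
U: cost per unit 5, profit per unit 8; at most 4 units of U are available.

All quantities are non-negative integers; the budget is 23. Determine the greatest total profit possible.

36

U has the best ratio (8/5); taking only U gives at most 4×8 = 32 (stopped by the cost limit).
Mixing does better — 1×Z and 4×U: cost 23 ≤ 23, profit 1·4 + 4·8 = 36.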